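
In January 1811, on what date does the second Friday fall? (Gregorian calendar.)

January 1, 1811 is a Tuesday.
The first Friday is therefore January 4 (3 days later).
The second Friday is 4 + 1×7 = January 11.

January 11, 1811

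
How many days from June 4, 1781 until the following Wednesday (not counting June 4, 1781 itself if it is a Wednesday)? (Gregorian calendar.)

2

Jun 4, 1781 is a Monday.
From Monday to the next Wednesday is 2 days.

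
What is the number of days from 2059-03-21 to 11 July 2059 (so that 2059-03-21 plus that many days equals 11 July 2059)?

112

Mar 21, 2059 → Apr 21, 2059: 31 days (March has 31).
Apr 21, 2059 → May 21, 2059: 30 days (April has 30).
May 21, 2059 → Jun 21, 2059: 31 days (May has 31).
Jun 21, 2059 → Jul 11, 2059: 20 days.
Total: 112 days.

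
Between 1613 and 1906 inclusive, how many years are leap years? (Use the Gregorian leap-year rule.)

70

Multiples of 4 in [1613,1906]: 73.
Of those, multiples of 100: 3 (not leap unless ÷400).
Multiples of 400: 0.
Leap years = 73 − 3 + 0 = 70.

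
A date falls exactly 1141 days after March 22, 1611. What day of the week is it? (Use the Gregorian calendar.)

First find the weekday of Mar 22, 1611. Doomsday rule: the anchor day for the 1600s is Tuesday. For year 11: 11÷12 = 0 r 11, and 11÷4 = 2, so 0+11+2 = 13.
Tuesday + 13 ≡ Monday — that's 1611's doomsday.
In March the doomsday date is Mar 14.
Mar 22 is 8 days after Mar 14; 8 mod 7 = 1, so Monday + 1 = Tuesday.
1141 mod 7 = 0, so 1141 days after a Tuesday is Tuesday + 0 = Tuesday.

Tuesday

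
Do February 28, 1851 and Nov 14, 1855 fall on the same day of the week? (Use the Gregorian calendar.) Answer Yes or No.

No

From Feb 28, 1851 to Nov 14, 1855 is 1720 days.
1720 mod 7 = 5, so they are different weekdays.
(Feb 28, 1851 is a Friday; Nov 14, 1855 is a Wednesday.)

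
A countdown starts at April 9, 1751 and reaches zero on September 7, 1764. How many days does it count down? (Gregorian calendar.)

Apr 9, 1751 → Apr 9, 1752: 366 days (Feb 29, 1752 is in that span).
Apr 9, 1752 → Apr 9, 1753: 365 days.
Apr 9, 1753 → Apr 9, 1754: 365 days.
Apr 9, 1754 → Apr 9, 1755: 365 days.
Apr 9, 1755 → Apr 9, 1756: 366 days (Feb 29, 1756 is in that span).
Apr 9, 1756 → Apr 9, 1757: 365 days.
Apr 9, 1757 → Apr 9, 1758: 365 days.
Apr 9, 1758 → Apr 9, 1759: 365 days.
Apr 9, 1759 → Apr 9, 1760: 366 days (Feb 29, 1760 is in that span).
Apr 9, 1760 → Apr 9, 1761: 365 days.
Apr 9, 1761 → Apr 9, 1762: 365 days.
Apr 9, 1762 → Apr 9, 1763: 365 days.
Apr 9, 1763 → Apr 9, 1764: 366 days (Feb 29, 1764 is in that span).
Apr 9, 1764 → May 9, 1764: 30 days (April has 30).
May 9, 1764 → Jun 9, 1764: 31 days (May has 31).
Jun 9, 1764 → Jul 9, 1764: 30 days (June has 30).
Jul 9, 1764 → Aug 9, 1764: 31 days (July has 31).
Aug 9, 1764 → Sep 7, 1764: 29 days.
Total: 4900 days.

4900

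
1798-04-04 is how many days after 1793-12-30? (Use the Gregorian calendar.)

Dec 30, 1793 → Dec 30, 1794: 365 days.
Dec 30, 1794 → Dec 30, 1795: 365 days.
Dec 30, 1795 → Dec 30, 1796: 366 days (Feb 29, 1796 is in that span).
Dec 30, 1796 → Dec 30, 1797: 365 days.
Dec 30, 1797 → Jan 30, 1798: 31 days (December has 31).
Jan 30, 1798 → Feb 28, 1798: 29 days (January has 31).
Feb 28, 1798 → Mar 28, 1798: 28 days (February has 28).
Mar 28, 1798 → Apr 4, 1798: 7 days.
Total: 1556 days.

1556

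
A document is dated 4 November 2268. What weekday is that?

Doomsday rule: the anchor day for the 2200s is Friday. For year 68: 68÷12 = 5 r 8, and 8÷4 = 2, so 5+8+2 = 15.
Friday + 15 ≡ Saturday — that's 2268's doomsday.
In November the doomsday date is Nov 7.
Nov 4 is 3 days before Nov 7; 3 mod 7 = 3, so Saturday − 3 = Wednesday.

Wednesday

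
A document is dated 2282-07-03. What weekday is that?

Doomsday rule: the anchor day for the 2200s is Friday. For year 82: 82÷12 = 6 r 10, and 10÷4 = 2, so 6+10+2 = 18.
Friday + 18 ≡ Tuesday — that's 2282's doomsday.
In July the doomsday date is Jul 11.
Jul 3 is 8 days before Jul 11; 8 mod 7 = 1, so Tuesday − 1 = Monday.

Monday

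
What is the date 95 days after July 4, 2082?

Jul has 31 days: +28 → Aug 1, 2082 (67 left).
Aug has 31 days: +31 → Sep 1, 2082 (36 left).
Sep has 30 days: +30 → Oct 1, 2082 (6 left).
+6 → Oct 7, 2082.

October 7, 2082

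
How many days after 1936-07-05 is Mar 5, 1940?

Jul 5, 1936 → Jul 5, 1937: 365 days.
Jul 5, 1937 → Jul 5, 1938: 365 days.
Jul 5, 1938 → Jul 5, 1939: 365 days.
Jul 5, 1939 → Aug 5, 1939: 31 days (July has 31).
Aug 5, 1939 → Sep 5, 1939: 31 days (August has 31).
Sep 5, 1939 → Oct 5, 1939: 30 days (September has 30).
Oct 5, 1939 → Nov 5, 1939: 31 days (October has 31).
Nov 5, 1939 → Dec 5, 1939: 30 days (November has 30).
Dec 5, 1939 → Jan 5, 1940: 31 days (December has 31).
Jan 5, 1940 → Feb 5, 1940: 31 days (January has 31).
Feb 5, 1940 → Mar 5, 1940: 29 days.
Total: 1339 days.

1339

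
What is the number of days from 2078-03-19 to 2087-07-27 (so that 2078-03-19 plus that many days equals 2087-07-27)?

3417

Mar 19, 2078 → Mar 19, 2079: 365 days.
Mar 19, 2079 → Mar 19, 2080: 366 days (Feb 29, 2080 is in that span).
Mar 19, 2080 → Mar 19, 2081: 365 days.
Mar 19, 2081 → Mar 19, 2082: 365 days.
Mar 19, 2082 → Mar 19, 2083: 365 days.
Mar 19, 2083 → Mar 19, 2084: 366 days (Feb 29, 2084 is in that span).
Mar 19, 2084 → Mar 19, 2085: 365 days.
Mar 19, 2085 → Mar 19, 2086: 365 days.
Mar 19, 2086 → Mar 19, 2087: 365 days.
Mar 19, 2087 → Apr 19, 2087: 31 days (March has 31).
Apr 19, 2087 → May 19, 2087: 30 days (April has 30).
May 19, 2087 → Jun 19, 2087: 31 days (May has 31).
Jun 19, 2087 → Jul 19, 2087: 30 days (June has 30).
Jul 19, 2087 → Jul 27, 2087: 8 days.
Total: 3417 days.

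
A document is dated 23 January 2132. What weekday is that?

Wednesday

January 1, 2132 is a Tuesday.
Jan 1, 2132 → Jan 23, 2132: 22 days.
Total: 22 days.
22 mod 7 = 1, so Tuesday + 1 = Wednesday.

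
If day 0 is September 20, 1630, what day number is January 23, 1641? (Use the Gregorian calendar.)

3778

Sep 20, 1630 → Sep 20, 1631: 365 days.
Sep 20, 1631 → Sep 20, 1632: 366 days (Feb 29, 1632 is in that span).
Sep 20, 1632 → Sep 20, 1633: 365 days.
Sep 20, 1633 → Sep 20, 1634: 365 days.
Sep 20, 1634 → Sep 20, 1635: 365 days.
Sep 20, 1635 → Sep 20, 1636: 366 days (Feb 29, 1636 is in that span).
Sep 20, 1636 → Sep 20, 1637: 365 days.
Sep 20, 1637 → Sep 20, 1638: 365 days.
Sep 20, 1638 → Sep 20, 1639: 365 days.
Sep 20, 1639 → Sep 20, 1640: 366 days (Feb 29, 1640 is in that span).
Sep 20, 1640 → Oct 20, 1640: 30 days (September has 30).
Oct 20, 1640 → Nov 20, 1640: 31 days (October has 31).
Nov 20, 1640 → Dec 20, 1640: 30 days (November has 30).
Dec 20, 1640 → Jan 20, 1641: 31 days (December has 31).
Jan 20, 1641 → Jan 23, 1641: 3 days.
Total: 3778 days.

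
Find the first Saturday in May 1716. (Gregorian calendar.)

May 2, 1716

May 1, 1716 is a Friday.
The first Saturday is therefore May 2 (1 days later).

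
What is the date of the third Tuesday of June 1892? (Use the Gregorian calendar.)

June 1, 1892 is a Wednesday.
The first Tuesday is therefore June 7 (6 days later).
The third Tuesday is 7 + 2×7 = June 21.

June 21, 1892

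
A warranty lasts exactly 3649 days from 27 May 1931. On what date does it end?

+366 (one year; includes Feb 29, 1932) → May 27, 1932 (3283 left).
+365 (one year) → May 27, 1933 (2918 left).
+365 (one year) → May 27, 1934 (2553 left).
+365 (one year) → May 27, 1935 (2188 left).
+366 (one year; includes Feb 29, 1936) → May 27, 1936 (1822 left).
+365 (one year) → May 27, 1937 (1457 left).
+365 (one year) → May 27, 1938 (1092 left).
+365 (one year) → May 27, 1939 (727 left).
+366 (one year; includes Feb 29, 1940) → May 27, 1940 (361 left).
May has 31 days: +5 → Jun 1, 1940 (356 left).
Jun has 30 days: +30 → Jul 1, 1940 (326 left).
Jul has 31 days: +31 → Aug 1, 1940 (295 left).
Aug has 31 days: +31 → Sep 1, 1940 (264 left).
Sep has 30 days: +30 → Oct 1, 1940 (234 left).
Oct has 31 days: +31 → Nov 1, 1940 (203 left).
Nov has 30 days: +30 → Dec 1, 1940 (173 left).
Dec has 31 days: +31 → Jan 1, 1941 (142 left).
Jan has 31 days: +31 → Feb 1, 1941 (111 left).
Feb has 28 days: +28 → Mar 1, 1941 (83 left).
Mar has 31 days: +31 → Apr 1, 1941 (52 left).
Apr has 30 days: +30 → May 1, 1941 (22 left).
+22 → May 23, 1941.

May 23, 1941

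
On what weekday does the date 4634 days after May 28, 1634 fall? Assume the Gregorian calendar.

Sunday

May 28, 1634 is a Sunday.
4634 mod 7 = 0, so 4634 days after a Sunday is Sunday + 0 = Sunday.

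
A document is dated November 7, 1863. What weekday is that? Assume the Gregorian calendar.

Doomsday rule: the anchor day for the 1800s is Friday. For year 63: 63÷12 = 5 r 3, and 3÷4 = 0, so 5+3+0 = 8.
Friday + 8 ≡ Saturday — that's 1863's doomsday.
In November the doomsday date is Nov 7.
Nov 7 is the doomsday itself: Saturday.

Saturday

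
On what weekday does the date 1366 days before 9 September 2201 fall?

Tuesday

First find the weekday of Sep 9, 2201. Doomsday rule: the anchor day for the 2200s is Friday. For year 01: 1÷12 = 0 r 1, and 1÷4 = 0, so 0+1+0 = 1.
Friday + 1 ≡ Saturday — that's 2201's doomsday.
In September the doomsday date is Sep 5.
Sep 9 is 4 days after Sep 5; 4 mod 7 = 4, so Saturday + 4 = Wednesday.
1366 mod 7 = 1, so 1366 days before a Wednesday is Wednesday − 1 = Tuesday.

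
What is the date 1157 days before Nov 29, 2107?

September 28, 2104

−365 (one year) → Nov 29, 2106 (792 left).
−365 (one year) → Nov 29, 2105 (427 left).
−365 (one year) → Nov 29, 2104 (62 left).
−29 → Oct 31, 2104 (end of Oct, 31 days; 33 left).
−31 → Sep 30, 2104 (end of Sep, 30 days; 2 left).
−2 → Sep 28, 2104.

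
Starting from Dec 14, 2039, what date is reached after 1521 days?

February 12, 2044

+366 (one year; includes Feb 29, 2040) → Dec 14, 2040 (1155 left).
+365 (one year) → Dec 14, 2041 (790 left).
+365 (one year) → Dec 14, 2042 (425 left).
+365 (one year) → Dec 14, 2043 (60 left).
Dec has 31 days: +18 → Jan 1, 2044 (42 left).
Jan has 31 days: +31 → Feb 1, 2044 (11 left).
+11 → Feb 12, 2044.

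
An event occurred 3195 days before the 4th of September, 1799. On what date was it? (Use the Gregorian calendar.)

December 5, 1790

−365 (one year) → Sep 4, 1798 (2830 left).
−365 (one year) → Sep 4, 1797 (2465 left).
−365 (one year) → Sep 4, 1796 (2100 left).
−366 (one year; includes Feb 29, 1796) → Sep 4, 1795 (1734 left).
−365 (one year) → Sep 4, 1794 (1369 left).
−365 (one year) → Sep 4, 1793 (1004 left).
−365 (one year) → Sep 4, 1792 (639 left).
−366 (one year; includes Feb 29, 1792) → Sep 4, 1791 (273 left).
−4 → Aug 31, 1791 (end of Aug, 31 days; 269 left).
−31 → Jul 31, 1791 (end of Jul, 31 days; 238 left).
−31 → Jun 30, 1791 (end of Jun, 30 days; 207 left).
−30 → May 31, 1791 (end of May, 31 days; 177 left).
−31 → Apr 30, 1791 (end of Apr, 30 days; 146 left).
−30 → Mar 31, 1791 (end of Mar, 31 days; 116 left).
−31 → Feb 28, 1791 (end of Feb, 28 days; 85 left).
−28 → Jan 31, 1791 (end of Jan, 31 days; 57 left).
−31 → Dec 31, 1790 (end of Dec, 31 days; 26 left).
−26 → Dec 5, 1790.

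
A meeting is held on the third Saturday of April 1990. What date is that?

April 21, 1990

April 1, 1990 is a Sunday.
The first Saturday is therefore April 7 (6 days later).
The third Saturday is 7 + 2×7 = April 21.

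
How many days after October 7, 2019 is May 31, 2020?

237

Oct 7, 2019 → Nov 7, 2019: 31 days (October has 31).
Nov 7, 2019 → Dec 7, 2019: 30 days (November has 30).
Dec 7, 2019 → Jan 7, 2020: 31 days (December has 31).
Jan 7, 2020 → Feb 7, 2020: 31 days (January has 31).
Feb 7, 2020 → Mar 7, 2020: 29 days (February has 29).
Mar 7, 2020 → Apr 7, 2020: 31 days (March has 31).
Apr 7, 2020 → May 7, 2020: 30 days (April has 30).
May 7, 2020 → May 31, 2020: 24 days.
Total: 237 days.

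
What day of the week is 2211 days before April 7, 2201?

Wednesday

Apr 7, 2201 is a Tuesday.
2211 mod 7 = 6, so 2211 days before a Tuesday is Tuesday − 6 = Wednesday.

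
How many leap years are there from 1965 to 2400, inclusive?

Multiples of 4 in [1965,2400]: 109.
Of those, multiples of 100: 5 (not leap unless ÷400).
Multiples of 400: 2.
Leap years = 109 − 5 + 2 = 106.

106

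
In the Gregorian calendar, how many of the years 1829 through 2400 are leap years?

139

Multiples of 4 in [1829,2400]: 143.
Of those, multiples of 100: 6 (not leap unless ÷400).
Multiples of 400: 2.
Leap years = 143 − 6 + 2 = 139.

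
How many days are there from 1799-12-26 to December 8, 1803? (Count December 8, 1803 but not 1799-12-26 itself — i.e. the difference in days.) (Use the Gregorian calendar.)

1442

Dec 26, 1799 → Dec 26, 1800: 365 days.
Dec 26, 1800 → Dec 26, 1801: 365 days.
Dec 26, 1801 → Dec 26, 1802: 365 days.
Dec 26, 1802 → Jan 26, 1803: 31 days (December has 31).
Jan 26, 1803 → Feb 26, 1803: 31 days (January has 31).
Feb 26, 1803 → Mar 26, 1803: 28 days (February has 28).
Mar 26, 1803 → Apr 26, 1803: 31 days (March has 31).
Apr 26, 1803 → May 26, 1803: 30 days (April has 30).
May 26, 1803 → Jun 26, 1803: 31 days (May has 31).
Jun 26, 1803 → Jul 26, 1803: 30 days (June has 30).
Jul 26, 1803 → Aug 26, 1803: 31 days (July has 31).
Aug 26, 1803 → Sep 26, 1803: 31 days (August has 31).
Sep 26, 1803 → Oct 26, 1803: 30 days (September has 30).
Oct 26, 1803 → Nov 26, 1803: 31 days (October has 31).
Nov 26, 1803 → Dec 8, 1803: 12 days.
Total: 1442 days.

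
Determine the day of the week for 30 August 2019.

Doomsday rule: the anchor day for the 2000s is Tuesday. For year 19: 19÷12 = 1 r 7, and 7÷4 = 1, so 1+7+1 = 9.
Tuesday + 9 ≡ Thursday — that's 2019's doomsday.
In August the doomsday date is Aug 8.
Aug 30 is 22 days after Aug 8; 22 mod 7 = 1, so Thursday + 1 = Friday.

Friday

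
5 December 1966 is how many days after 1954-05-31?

4571

May 31, 1954 → May 31, 1955: 365 days.
May 31, 1955 → May 31, 1956: 366 days (Feb 29, 1956 is in that span).
May 31, 1956 → May 31, 1957: 365 days.
May 31, 1957 → May 31, 1958: 365 days.
May 31, 1958 → May 31, 1959: 365 days.
May 31, 1959 → May 31, 1960: 366 days (Feb 29, 1960 is in that span).
May 31, 1960 → May 31, 1961: 365 days.
May 31, 1961 → May 31, 1962: 365 days.
May 31, 1962 → May 31, 1963: 365 days.
May 31, 1963 → May 31, 1964: 366 days (Feb 29, 1964 is in that span).
May 31, 1964 → May 31, 1965: 365 days.
May 31, 1965 → May 31, 1966: 365 days.
May 31, 1966 → Jun 30, 1966: 30 days (May has 31).
Jun 30, 1966 → Jul 30, 1966: 30 days (June has 30).
Jul 30, 1966 → Aug 30, 1966: 31 days (July has 31).
Aug 30, 1966 → Sep 30, 1966: 31 days (August has 31).
Sep 30, 1966 → Oct 30, 1966: 30 days (September has 30).
Oct 30, 1966 → Nov 30, 1966: 31 days (October has 31).
Nov 30, 1966 → Dec 5, 1966: 5 days.
Total: 4571 days.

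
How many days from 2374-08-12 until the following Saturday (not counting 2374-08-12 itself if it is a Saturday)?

5

Aug 12, 2374 is a Monday.
From Monday to the next Saturday is 5 days.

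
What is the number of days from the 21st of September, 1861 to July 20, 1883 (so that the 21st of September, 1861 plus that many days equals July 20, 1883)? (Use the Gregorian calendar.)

Sep 21, 1861 → Sep 21, 1862: 365 days.
Sep 21, 1862 → Sep 21, 1863: 365 days.
Sep 21, 1863 → Sep 21, 1864: 366 days (Feb 29, 1864 is in that span).
Sep 21, 1864 → Sep 21, 1865: 365 days.
Sep 21, 1865 → Sep 21, 1866: 365 days.
Sep 21, 1866 → Sep 21, 1867: 365 days.
Sep 21, 1867 → Sep 21, 1868: 366 days (Feb 29, 1868 is in that span).
Sep 21, 1868 → Sep 21, 1869: 365 days.
Sep 21, 1869 → Sep 21, 1870: 365 days.
Sep 21, 1870 → Sep 21, 1871: 365 days.
Sep 21, 1871 → Sep 21, 1872: 366 days (Feb 29, 1872 is in that span).
Sep 21, 1872 → Sep 21, 1873: 365 days.
Sep 21, 1873 → Sep 21, 1874: 365 days.
Sep 21, 1874 → Sep 21, 1875: 365 days.
Sep 21, 1875 → Sep 21, 1876: 366 days (Feb 29, 1876 is in that span).
Sep 21, 1876 → Sep 21, 1877: 365 days.
Sep 21, 1877 → Sep 21, 1878: 365 days.
Sep 21, 1878 → Sep 21, 1879: 365 days.
Sep 21, 1879 → Sep 21, 1880: 366 days (Feb 29, 1880 is in that span).
Sep 21, 1880 → Sep 21, 1881: 365 days.
Sep 21, 1881 → Sep 21, 1882: 365 days.
Sep 21, 1882 → Oct 21, 1882: 30 days (September has 30).
Oct 21, 1882 → Nov 21, 1882: 31 days (October has 31).
Nov 21, 1882 → Dec 21, 1882: 30 days (November has 30).
Dec 21, 1882 → Jan 21, 1883: 31 days (December has 31).
Jan 21, 1883 → Feb 21, 1883: 31 days (January has 31).
Feb 21, 1883 → Mar 21, 1883: 28 days (February has 28).
Mar 21, 1883 → Apr 21, 1883: 31 days (March has 31).
Apr 21, 1883 → May 21, 1883: 30 days (April has 30).
May 21, 1883 → Jun 21, 1883: 31 days (May has 31).
Jun 21, 1883 → Jul 20, 1883: 29 days.
Total: 7972 days.

7972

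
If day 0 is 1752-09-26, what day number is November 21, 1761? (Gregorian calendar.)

Sep 26, 1752 → Sep 26, 1753: 365 days.
Sep 26, 1753 → Sep 26, 1754: 365 days.
Sep 26, 1754 → Sep 26, 1755: 365 days.
Sep 26, 1755 → Sep 26, 1756: 366 days (Feb 29, 1756 is in that span).
Sep 26, 1756 → Sep 26, 1757: 365 days.
Sep 26, 1757 → Sep 26, 1758: 365 days.
Sep 26, 1758 → Sep 26, 1759: 365 days.
Sep 26, 1759 → Sep 26, 1760: 366 days (Feb 29, 1760 is in that span).
Sep 26, 1760 → Sep 26, 1761: 365 days.
Sep 26, 1761 → Oct 26, 1761: 30 days (September has 30).
Oct 26, 1761 → Nov 21, 1761: 26 days.
Total: 3343 days.

3343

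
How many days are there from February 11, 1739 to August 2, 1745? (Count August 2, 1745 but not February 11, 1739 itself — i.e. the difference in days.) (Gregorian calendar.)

2364

Feb 11, 1739 → Feb 11, 1740: 365 days.
Feb 11, 1740 → Feb 11, 1741: 366 days (Feb 29, 1740 is in that span).
Feb 11, 1741 → Feb 11, 1742: 365 days.
Feb 11, 1742 → Feb 11, 1743: 365 days.
Feb 11, 1743 → Feb 11, 1744: 365 days.
Feb 11, 1744 → Feb 11, 1745: 366 days (Feb 29, 1744 is in that span).
Feb 11, 1745 → Mar 11, 1745: 28 days (February has 28).
Mar 11, 1745 → Apr 11, 1745: 31 days (March has 31).
Apr 11, 1745 → May 11, 1745: 30 days (April has 30).
May 11, 1745 → Jun 11, 1745: 31 days (May has 31).
Jun 11, 1745 → Jul 11, 1745: 30 days (June has 30).
Jul 11, 1745 → Aug 2, 1745: 22 days.
Total: 2364 days.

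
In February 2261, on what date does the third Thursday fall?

February 1, 2261 is a Friday.
The first Thursday is therefore February 7 (6 days later).
The third Thursday is 7 + 2×7 = February 21.

February 21, 2261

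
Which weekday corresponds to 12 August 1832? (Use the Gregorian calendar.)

January 1, 1832 is a Sunday.
Jan 1, 1832 → Feb 1, 1832: 31 days (January has 31).
Feb 1, 1832 → Mar 1, 1832: 29 days (February has 29).
Mar 1, 1832 → Apr 1, 1832: 31 days (March has 31).
Apr 1, 1832 → May 1, 1832: 30 days (April has 30).
May 1, 1832 → Jun 1, 1832: 31 days (May has 31).
Jun 1, 1832 → Jul 1, 1832: 30 days (June has 30).
Jul 1, 1832 → Aug 1, 1832: 31 days (July has 31).
Aug 1, 1832 → Aug 12, 1832: 11 days.
Total: 224 days.
224 mod 7 = 0, so Sunday + 0 = Sunday.

Sunday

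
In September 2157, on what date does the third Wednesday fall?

September 21, 2157

September 1, 2157 is a Thursday.
The first Wednesday is therefore September 7 (6 days later).
The third Wednesday is 7 + 2×7 = September 21.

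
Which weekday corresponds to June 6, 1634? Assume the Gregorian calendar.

Doomsday rule: the anchor day for the 1600s is Tuesday. For year 34: 34÷12 = 2 r 10, and 10÷4 = 2, so 2+10+2 = 14.
Tuesday + 14 ≡ Tuesday — that's 1634's doomsday.
In June the doomsday date is Jun 6.
Jun 6 is the doomsday itself: Tuesday.

Tuesday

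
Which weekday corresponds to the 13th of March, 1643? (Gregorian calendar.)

Friday

Doomsday rule: the anchor day for the 1600s is Tuesday. For year 43: 43÷12 = 3 r 7, and 7÷4 = 1, so 3+7+1 = 11.
Tuesday + 11 ≡ Saturday — that's 1643's doomsday.
In March the doomsday date is Mar 14.
Mar 13 is 1 day before Mar 14; 1 mod 7 = 1, so Saturday − 1 = Friday.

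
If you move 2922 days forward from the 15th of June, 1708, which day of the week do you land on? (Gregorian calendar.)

Monday

First find the weekday of Jun 15, 1708. Doomsday rule: the anchor day for the 1700s is Sunday. For year 08: 8÷12 = 0 r 8, and 8÷4 = 2, so 0+8+2 = 10.
Sunday + 10 ≡ Wednesday — that's 1708's doomsday.
In June the doomsday date is Jun 6.
Jun 15 is 9 days after Jun 6; 9 mod 7 = 2, so Wednesday + 2 = Friday.
2922 mod 7 = 3, so 2922 days after a Friday is Friday + 3 = Monday.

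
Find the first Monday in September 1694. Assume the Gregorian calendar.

September 6, 1694

September 1, 1694 is a Wednesday.
The first Monday is therefore September 6 (5 days later).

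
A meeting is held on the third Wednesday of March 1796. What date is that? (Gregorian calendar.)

March 16, 1796

March 1, 1796 is a Tuesday.
The first Wednesday is therefore March 2 (1 days later).
The third Wednesday is 2 + 2×7 = March 16.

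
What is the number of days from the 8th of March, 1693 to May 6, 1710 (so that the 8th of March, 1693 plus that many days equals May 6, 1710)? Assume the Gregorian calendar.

6267

Mar 8, 1693 → Mar 8, 1694: 365 days.
Mar 8, 1694 → Mar 8, 1695: 365 days.
Mar 8, 1695 → Mar 8, 1696: 366 days (Feb 29, 1696 is in that span).
Mar 8, 1696 → Mar 8, 1697: 365 days.
Mar 8, 1697 → Mar 8, 1698: 365 days.
Mar 8, 1698 → Mar 8, 1699: 365 days.
Mar 8, 1699 → Mar 8, 1700: 365 days.
Mar 8, 1700 → Mar 8, 1701: 365 days.
Mar 8, 1701 → Mar 8, 1702: 365 days.
Mar 8, 1702 → Mar 8, 1703: 365 days.
Mar 8, 1703 → Mar 8, 1704: 366 days (Feb 29, 1704 is in that span).
Mar 8, 1704 → Mar 8, 1705: 365 days.
Mar 8, 1705 → Mar 8, 1706: 365 days.
Mar 8, 1706 → Mar 8, 1707: 365 days.
Mar 8, 1707 → Mar 8, 1708: 366 days (Feb 29, 1708 is in that span).
Mar 8, 1708 → Mar 8, 1709: 365 days.
Mar 8, 1709 → Mar 8, 1710: 365 days.
Mar 8, 1710 → Apr 8, 1710: 31 days (March has 31).
Apr 8, 1710 → May 6, 1710: 28 days.
Total: 6267 days.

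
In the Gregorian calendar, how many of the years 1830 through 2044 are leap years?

Multiples of 4 in [1830,2044]: 54.
Of those, multiples of 100: 2 (not leap unless ÷400).
Multiples of 400: 1.
Leap years = 54 − 2 + 1 = 53.

53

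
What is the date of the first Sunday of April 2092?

April 1, 2092 is a Tuesday.
The first Sunday is therefore April 6 (5 days later).

April 6, 2092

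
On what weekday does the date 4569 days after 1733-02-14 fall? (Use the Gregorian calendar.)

Feb 14, 1733 is a Saturday.
4569 mod 7 = 5, so 4569 days after a Saturday is Saturday + 5 = Thursday.

Thursday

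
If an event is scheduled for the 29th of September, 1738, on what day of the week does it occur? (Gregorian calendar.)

Doomsday rule: the anchor day for the 1700s is Sunday. For year 38: 38÷12 = 3 r 2, and 2÷4 = 0, so 3+2+0 = 5.
Sunday + 5 ≡ Friday — that's 1738's doomsday.
In September the doomsday date is Sep 5.
Sep 29 is 24 days after Sep 5; 24 mod 7 = 3, so Friday + 3 = Monday.

Monday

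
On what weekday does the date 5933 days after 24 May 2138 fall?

Wednesday

First find the weekday of May 24, 2138. Doomsday rule: the anchor day for the 2100s is Sunday. For year 38: 38÷12 = 3 r 2, and 2÷4 = 0, so 3+2+0 = 5.
Sunday + 5 ≡ Friday — that's 2138's doomsday.
In May the doomsday date is May 9.
May 24 is 15 days after May 9; 15 mod 7 = 1, so Friday + 1 = Saturday.
5933 mod 7 = 4, so 5933 days after a Saturday is Saturday + 4 = Wednesday.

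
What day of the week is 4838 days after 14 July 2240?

Wednesday

First find the weekday of Jul 14, 2240. Doomsday rule: the anchor day for the 2200s is Friday. For year 40: 40÷12 = 3 r 4, and 4÷4 = 1, so 3+4+1 = 8.
Friday + 8 ≡ Saturday — that's 2240's doomsday.
In July the doomsday date is Jul 11.
Jul 14 is 3 days after Jul 11; 3 mod 7 = 3, so Saturday + 3 = Tuesday.
4838 mod 7 = 1, so 4838 days after a Tuesday is Tuesday + 1 = Wednesday.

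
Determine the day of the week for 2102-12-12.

Doomsday rule: the anchor day for the 2100s is Sunday. For year 02: 2÷12 = 0 r 2, and 2÷4 = 0, so 0+2+0 = 2.
Sunday + 2 ≡ Tuesday — that's 2102's doomsday.
In December the doomsday date is Dec 12.
Dec 12 is the doomsday itself: Tuesday.

Tuesday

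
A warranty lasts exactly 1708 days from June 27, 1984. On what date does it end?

+365 (one year) → Jun 27, 1985 (1343 left).
+365 (one year) → Jun 27, 1986 (978 left).
+365 (one year) → Jun 27, 1987 (613 left).
+366 (one year; includes Feb 29, 1988) → Jun 27, 1988 (247 left).
Jun has 30 days: +4 → Jul 1, 1988 (243 left).
Jul has 31 days: +31 → Aug 1, 1988 (212 left).
Aug has 31 days: +31 → Sep 1, 1988 (181 left).
Sep has 30 days: +30 → Oct 1, 1988 (151 left).
Oct has 31 days: +31 → Nov 1, 1988 (120 left).
Nov has 30 days: +30 → Dec 1, 1988 (90 left).
Dec has 31 days: +31 → Jan 1, 1989 (59 left).
Jan has 31 days: +31 → Feb 1, 1989 (28 left).
Feb has 28 days: +28 → Mar 1, 1989 (0 left).

March 1, 1989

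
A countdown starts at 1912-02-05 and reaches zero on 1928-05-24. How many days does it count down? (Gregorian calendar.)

5953

Feb 5, 1912 → Feb 5, 1913: 366 days (Feb 29, 1912 is in that span).
Feb 5, 1913 → Feb 5, 1914: 365 days.
Feb 5, 1914 → Feb 5, 1915: 365 days.
Feb 5, 1915 → Feb 5, 1916: 365 days.
Feb 5, 1916 → Feb 5, 1917: 366 days (Feb 29, 1916 is in that span).
Feb 5, 1917 → Feb 5, 1918: 365 days.
Feb 5, 1918 → Feb 5, 1919: 365 days.
Feb 5, 1919 → Feb 5, 1920: 365 days.
Feb 5, 1920 → Feb 5, 1921: 366 days (Feb 29, 1920 is in that span).
Feb 5, 1921 → Feb 5, 1922: 365 days.
Feb 5, 1922 → Feb 5, 1923: 365 days.
Feb 5, 1923 → Feb 5, 1924: 365 days.
Feb 5, 1924 → Feb 5, 1925: 366 days (Feb 29, 1924 is in that span).
Feb 5, 1925 → Feb 5, 1926: 365 days.
Feb 5, 1926 → Feb 5, 1927: 365 days.
Feb 5, 1927 → Feb 5, 1928: 365 days.
Feb 5, 1928 → Mar 5, 1928: 29 days (February has 29).
Mar 5, 1928 → Apr 5, 1928: 31 days (March has 31).
Apr 5, 1928 → May 5, 1928: 30 days (April has 30).
May 5, 1928 → May 24, 1928: 19 days.
Total: 5953 days.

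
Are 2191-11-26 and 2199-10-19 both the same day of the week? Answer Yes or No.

From Nov 26, 2191 to Oct 19, 2199 is 2884 days.
2884 mod 7 = 0, so they are the same weekday.
(Nov 26, 2191 is a Saturday; Oct 19, 2199 is a Saturday.)

Yes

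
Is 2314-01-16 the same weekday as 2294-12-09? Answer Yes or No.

No

From Dec 9, 2294 to Jan 16, 2314 is 6977 days.
6977 mod 7 = 5, so they are different weekdays.
(Dec 9, 2294 is a Sunday; Jan 16, 2314 is a Friday.)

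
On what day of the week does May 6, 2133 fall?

Doomsday rule: the anchor day for the 2100s is Sunday. For year 33: 33÷12 = 2 r 9, and 9÷4 = 2, so 2+9+2 = 13.
Sunday + 13 ≡ Saturday — that's 2133's doomsday.
In May the doomsday date is May 9.
May 6 is 3 days before May 9; 3 mod 7 = 3, so Saturday − 3 = Wednesday.

Wednesday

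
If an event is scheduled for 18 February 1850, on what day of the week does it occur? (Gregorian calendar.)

Doomsday rule: the anchor day for the 1800s is Friday. For year 50: 50÷12 = 4 r 2, and 2÷4 = 0, so 4+2+0 = 6.
Friday + 6 ≡ Thursday — that's 1850's doomsday.
In February the doomsday date is Feb 28 (1850 is not a leap year).
Feb 18 is 10 days before Feb 28; 10 mod 7 = 3, so Thursday − 3 = Monday.

Monday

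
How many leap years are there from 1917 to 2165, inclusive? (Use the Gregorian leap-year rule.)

Multiples of 4 in [1917,2165]: 62.
Of those, multiples of 100: 2 (not leap unless ÷400).
Multiples of 400: 1.
Leap years = 62 − 2 + 1 = 61.

61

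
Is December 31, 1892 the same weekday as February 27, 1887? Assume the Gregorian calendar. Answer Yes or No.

No

From Feb 27, 1887 to Dec 31, 1892 is 2134 days.
2134 mod 7 = 6, so they are different weekdays.
(Feb 27, 1887 is a Sunday; Dec 31, 1892 is a Saturday.)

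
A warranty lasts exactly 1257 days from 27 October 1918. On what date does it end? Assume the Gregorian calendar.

April 6, 1922

+365 (one year) → Oct 27, 1919 (892 left).
+366 (one year; includes Feb 29, 1920) → Oct 27, 1920 (526 left).
+365 (one year) → Oct 27, 1921 (161 left).
Oct has 31 days: +5 → Nov 1, 1921 (156 left).
Nov has 30 days: +30 → Dec 1, 1921 (126 left).
Dec has 31 days: +31 → Jan 1, 1922 (95 left).
Jan has 31 days: +31 → Feb 1, 1922 (64 left).
Feb has 28 days: +28 → Mar 1, 1922 (36 left).
Mar has 31 days: +31 → Apr 1, 1922 (5 left).
+5 → Apr 6, 1922.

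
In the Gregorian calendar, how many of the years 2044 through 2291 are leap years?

Multiples of 4 in [2044,2291]: 62.
Of those, multiples of 100: 2 (not leap unless ÷400).
Multiples of 400: 0.
Leap years = 62 − 2 + 0 = 60.

60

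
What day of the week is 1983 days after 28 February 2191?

Feb 28, 2191 is a Monday.
1983 mod 7 = 2, so 1983 days after a Monday is Monday + 2 = Wednesday.

Wednesday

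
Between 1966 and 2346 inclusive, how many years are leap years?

92

Multiples of 4 in [1966,2346]: 95.
Of those, multiples of 100: 4 (not leap unless ÷400).
Multiples of 400: 1.
Leap years = 95 − 4 + 1 = 92.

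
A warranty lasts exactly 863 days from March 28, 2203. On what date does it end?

August 7, 2205

+366 (one year; includes Feb 29, 2204) → Mar 28, 2204 (497 left).
+365 (one year) → Mar 28, 2205 (132 left).
Mar has 31 days: +4 → Apr 1, 2205 (128 left).
Apr has 30 days: +30 → May 1, 2205 (98 left).
May has 31 days: +31 → Jun 1, 2205 (67 left).
Jun has 30 days: +30 → Jul 1, 2205 (37 left).
Jul has 31 days: +31 → Aug 1, 2205 (6 left).
+6 → Aug 7, 2205.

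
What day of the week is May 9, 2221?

January 1, 2221 is a Monday.
Jan 1, 2221 → Feb 1, 2221: 31 days (January has 31).
Feb 1, 2221 → Mar 1, 2221: 28 days (February has 28).
Mar 1, 2221 → Apr 1, 2221: 31 days (March has 31).
Apr 1, 2221 → May 1, 2221: 30 days (April has 30).
May 1, 2221 → May 9, 2221: 8 days.
Total: 128 days.
128 mod 7 = 2, so Monday + 2 = Wednesday.

Wednesday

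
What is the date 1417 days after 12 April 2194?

February 27, 2198

+365 (one year) → Apr 12, 2195 (1052 left).
+366 (one year; includes Feb 29, 2196) → Apr 12, 2196 (686 left).
+365 (one year) → Apr 12, 2197 (321 left).
Apr has 30 days: +19 → May 1, 2197 (302 left).
May has 31 days: +31 → Jun 1, 2197 (271 left).
Jun has 30 days: +30 → Jul 1, 2197 (241 left).
Jul has 31 days: +31 → Aug 1, 2197 (210 left).
Aug has 31 days: +31 → Sep 1, 2197 (179 left).
Sep has 30 days: +30 → Oct 1, 2197 (149 left).
Oct has 31 days: +31 → Nov 1, 2197 (118 left).
Nov has 30 days: +30 → Dec 1, 2197 (88 left).
Dec has 31 days: +31 → Jan 1, 2198 (57 left).
Jan has 31 days: +31 → Feb 1, 2198 (26 left).
+26 → Feb 27, 2198.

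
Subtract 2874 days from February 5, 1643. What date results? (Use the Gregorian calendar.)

−365 (one year) → Feb 5, 1642 (2509 left).
−365 (one year) → Feb 5, 1641 (2144 left).
−366 (one year; includes Feb 29, 1640) → Feb 5, 1640 (1778 left).
−365 (one year) → Feb 5, 1639 (1413 left).
−365 (one year) → Feb 5, 1638 (1048 left).
−365 (one year) → Feb 5, 1637 (683 left).
−366 (one year; includes Feb 29, 1636) → Feb 5, 1636 (317 left).
−5 → Jan 31, 1636 (end of Jan, 31 days; 312 left).
−31 → Dec 31, 1635 (end of Dec, 31 days; 281 left).
−31 → Nov 30, 1635 (end of Nov, 30 days; 250 left).
−30 → Oct 31, 1635 (end of Oct, 31 days; 220 left).
−31 → Sep 30, 1635 (end of Sep, 30 days; 189 left).
−30 → Aug 31, 1635 (end of Aug, 31 days; 159 left).
−31 → Jul 31, 1635 (end of Jul, 31 days; 128 left).
−31 → Jun 30, 1635 (end of Jun, 30 days; 97 left).
−30 → May 31, 1635 (end of May, 31 days; 67 left).
−31 → Apr 30, 1635 (end of Apr, 30 days; 36 left).
−30 → Mar 31, 1635 (end of Mar, 31 days; 6 left).
−6 → Mar 25, 1635.

March 25, 1635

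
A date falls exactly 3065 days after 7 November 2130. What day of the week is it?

Monday

First find the weekday of Nov 7, 2130. Doomsday rule: the anchor day for the 2100s is Sunday. For year 30: 30÷12 = 2 r 6, and 6÷4 = 1, so 2+6+1 = 9.
Sunday + 9 ≡ Tuesday — that's 2130's doomsday.
In November the doomsday date is Nov 7.
Nov 7 is the doomsday itself: Tuesday.
3065 mod 7 = 6, so 3065 days after a Tuesday is Tuesday + 6 = Monday.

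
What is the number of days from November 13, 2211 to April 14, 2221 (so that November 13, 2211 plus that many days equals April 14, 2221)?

3440

Nov 13, 2211 → Nov 13, 2212: 366 days (Feb 29, 2212 is in that span).
Nov 13, 2212 → Nov 13, 2213: 365 days.
Nov 13, 2213 → Nov 13, 2214: 365 days.
Nov 13, 2214 → Nov 13, 2215: 365 days.
Nov 13, 2215 → Nov 13, 2216: 366 days (Feb 29, 2216 is in that span).
Nov 13, 2216 → Nov 13, 2217: 365 days.
Nov 13, 2217 → Nov 13, 2218: 365 days.
Nov 13, 2218 → Nov 13, 2219: 365 days.
Nov 13, 2219 → Nov 13, 2220: 366 days (Feb 29, 2220 is in that span).
Nov 13, 2220 → Dec 13, 2220: 30 days (November has 30).
Dec 13, 2220 → Jan 13, 2221: 31 days (December has 31).
Jan 13, 2221 → Feb 13, 2221: 31 days (January has 31).
Feb 13, 2221 → Mar 13, 2221: 28 days (February has 28).
Mar 13, 2221 → Apr 13, 2221: 31 days (March has 31).
Apr 13, 2221 → Apr 14, 2221: 1 days.
Total: 3440 days.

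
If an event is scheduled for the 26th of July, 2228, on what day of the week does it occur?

Saturday

Doomsday rule: the anchor day for the 2200s is Friday. For year 28: 28÷12 = 2 r 4, and 4÷4 = 1, so 2+4+1 = 7.
Friday + 7 ≡ Friday — that's 2228's doomsday.
In July the doomsday date is Jul 11.
Jul 26 is 15 days after Jul 11; 15 mod 7 = 1, so Friday + 1 = Saturday.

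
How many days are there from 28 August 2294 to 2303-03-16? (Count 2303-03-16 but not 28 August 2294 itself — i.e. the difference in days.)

Aug 28, 2294 → Aug 28, 2295: 365 days.
Aug 28, 2295 → Aug 28, 2296: 366 days (Feb 29, 2296 is in that span).
Aug 28, 2296 → Aug 28, 2297: 365 days.
Aug 28, 2297 → Aug 28, 2298: 365 days.
Aug 28, 2298 → Aug 28, 2299: 365 days.
Aug 28, 2299 → Aug 28, 2300: 365 days.
Aug 28, 2300 → Aug 28, 2301: 365 days.
Aug 28, 2301 → Aug 28, 2302: 365 days.
Aug 28, 2302 → Sep 28, 2302: 31 days (August has 31).
Sep 28, 2302 → Oct 28, 2302: 30 days (September has 30).
Oct 28, 2302 → Nov 28, 2302: 31 days (October has 31).
Nov 28, 2302 → Dec 28, 2302: 30 days (November has 30).
Dec 28, 2302 → Jan 28, 2303: 31 days (December has 31).
Jan 28, 2303 → Feb 28, 2303: 31 days (January has 31).
Feb 28, 2303 → Mar 16, 2303: 16 days.
Total: 3121 days.

3121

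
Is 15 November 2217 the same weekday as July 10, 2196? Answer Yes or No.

No

From Jul 10, 2196 to Nov 15, 2217 is 7797 days.
7797 mod 7 = 6, so they are different weekdays.
(Jul 10, 2196 is a Sunday; Nov 15, 2217 is a Saturday.)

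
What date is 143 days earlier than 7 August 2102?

−7 → Jul 31, 2102 (end of Jul, 31 days; 136 left).
−31 → Jun 30, 2102 (end of Jun, 30 days; 105 left).
−30 → May 31, 2102 (end of May, 31 days; 75 left).
−31 → Apr 30, 2102 (end of Apr, 30 days; 44 left).
−30 → Mar 31, 2102 (end of Mar, 31 days; 14 left).
−14 → Mar 17, 2102.

March 17, 2102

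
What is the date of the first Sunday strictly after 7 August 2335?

August 11, 2335

Aug 7, 2335 is a Wednesday.
From Wednesday to the next Sunday is 4 days.
Aug 7, 2335 + 4 = Aug 11, 2335.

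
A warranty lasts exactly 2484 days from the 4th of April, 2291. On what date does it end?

+366 (one year; includes Feb 29, 2292) → Apr 4, 2292 (2118 left).
+365 (one year) → Apr 4, 2293 (1753 left).
+365 (one year) → Apr 4, 2294 (1388 left).
+365 (one year) → Apr 4, 2295 (1023 left).
+366 (one year; includes Feb 29, 2296) → Apr 4, 2296 (657 left).
+365 (one year) → Apr 4, 2297 (292 left).
Apr has 30 days: +27 → May 1, 2297 (265 left).
May has 31 days: +31 → Jun 1, 2297 (234 left).
Jun has 30 days: +30 → Jul 1, 2297 (204 left).
Jul has 31 days: +31 → Aug 1, 2297 (173 left).
Aug has 31 days: +31 → Sep 1, 2297 (142 left).
Sep has 30 days: +30 → Oct 1, 2297 (112 left).
Oct has 31 days: +31 → Nov 1, 2297 (81 left).
Nov has 30 days: +30 → Dec 1, 2297 (51 left).
Dec has 31 days: +31 → Jan 1, 2298 (20 left).
+20 → Jan 21, 2298.

January 21, 2298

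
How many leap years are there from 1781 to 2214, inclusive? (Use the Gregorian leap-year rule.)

104

Multiples of 4 in [1781,2214]: 108.
Of those, multiples of 100: 5 (not leap unless ÷400).
Multiples of 400: 1.
Leap years = 108 − 5 + 1 = 104.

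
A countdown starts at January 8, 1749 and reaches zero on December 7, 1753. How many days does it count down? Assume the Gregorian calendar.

1794

Jan 8, 1749 → Jan 8, 1750: 365 days.
Jan 8, 1750 → Jan 8, 1751: 365 days.
Jan 8, 1751 → Jan 8, 1752: 365 days.
Jan 8, 1752 → Jan 8, 1753: 366 days (Feb 29, 1752 is in that span).
Jan 8, 1753 → Feb 8, 1753: 31 days (January has 31).
Feb 8, 1753 → Mar 8, 1753: 28 days (February has 28).
Mar 8, 1753 → Apr 8, 1753: 31 days (March has 31).
Apr 8, 1753 → May 8, 1753: 30 days (April has 30).
May 8, 1753 → Jun 8, 1753: 31 days (May has 31).
Jun 8, 1753 → Jul 8, 1753: 30 days (June has 30).
Jul 8, 1753 → Aug 8, 1753: 31 days (July has 31).
Aug 8, 1753 → Sep 8, 1753: 31 days (August has 31).
Sep 8, 1753 → Oct 8, 1753: 30 days (September has 30).
Oct 8, 1753 → Nov 8, 1753: 31 days (October has 31).
Nov 8, 1753 → Dec 7, 1753: 29 days.
Total: 1794 days.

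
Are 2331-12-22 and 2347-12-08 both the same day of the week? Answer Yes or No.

From Dec 22, 2331 to Dec 8, 2347 is 5830 days.
5830 mod 7 = 6, so they are different weekdays.
(Dec 22, 2331 is a Tuesday; Dec 8, 2347 is a Monday.)

No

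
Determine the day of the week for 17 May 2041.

Friday

Doomsday rule: the anchor day for the 2000s is Tuesday. For year 41: 41÷12 = 3 r 5, and 5÷4 = 1, so 3+5+1 = 9.
Tuesday + 9 ≡ Thursday — that's 2041's doomsday.
In May the doomsday date is May 9.
May 17 is 8 days after May 9; 8 mod 7 = 1, so Thursday + 1 = Friday.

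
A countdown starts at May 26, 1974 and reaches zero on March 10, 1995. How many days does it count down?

7593

May 26, 1974 → May 26, 1975: 365 days.
May 26, 1975 → May 26, 1976: 366 days (Feb 29, 1976 is in that span).
May 26, 1976 → May 26, 1977: 365 days.
May 26, 1977 → May 26, 1978: 365 days.
May 26, 1978 → May 26, 1979: 365 days.
May 26, 1979 → May 26, 1980: 366 days (Feb 29, 1980 is in that span).
May 26, 1980 → May 26, 1981: 365 days.
May 26, 1981 → May 26, 1982: 365 days.
May 26, 1982 → May 26, 1983: 365 days.
May 26, 1983 → May 26, 1984: 366 days (Feb 29, 1984 is in that span).
May 26, 1984 → May 26, 1985: 365 days.
May 26, 1985 → May 26, 1986: 365 days.
May 26, 1986 → May 26, 1987: 365 days.
May 26, 1987 → May 26, 1988: 366 days (Feb 29, 1988 is in that span).
May 26, 1988 → May 26, 1989: 365 days.
May 26, 1989 → May 26, 1990: 365 days.
May 26, 1990 → May 26, 1991: 365 days.
May 26, 1991 → May 26, 1992: 366 days (Feb 29, 1992 is in that span).
May 26, 1992 → May 26, 1993: 365 days.
May 26, 1993 → May 26, 1994: 365 days.
May 26, 1994 → Jun 26, 1994: 31 days (May has 31).
Jun 26, 1994 → Jul 26, 1994: 30 days (June has 30).
Jul 26, 1994 → Aug 26, 1994: 31 days (July has 31).
Aug 26, 1994 → Sep 26, 1994: 31 days (August has 31).
Sep 26, 1994 → Oct 26, 1994: 30 days (September has 30).
Oct 26, 1994 → Nov 26, 1994: 31 days (October has 31).
Nov 26, 1994 → Dec 26, 1994: 30 days (November has 30).
Dec 26, 1994 → Jan 26, 1995: 31 days (December has 31).
Jan 26, 1995 → Feb 26, 1995: 31 days (January has 31).
Feb 26, 1995 → Mar 10, 1995: 12 days.
Total: 7593 days.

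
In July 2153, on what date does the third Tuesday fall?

July 17, 2153

July 1, 2153 is a Sunday.
The first Tuesday is therefore July 3 (2 days later).
The third Tuesday is 3 + 2×7 = July 17.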